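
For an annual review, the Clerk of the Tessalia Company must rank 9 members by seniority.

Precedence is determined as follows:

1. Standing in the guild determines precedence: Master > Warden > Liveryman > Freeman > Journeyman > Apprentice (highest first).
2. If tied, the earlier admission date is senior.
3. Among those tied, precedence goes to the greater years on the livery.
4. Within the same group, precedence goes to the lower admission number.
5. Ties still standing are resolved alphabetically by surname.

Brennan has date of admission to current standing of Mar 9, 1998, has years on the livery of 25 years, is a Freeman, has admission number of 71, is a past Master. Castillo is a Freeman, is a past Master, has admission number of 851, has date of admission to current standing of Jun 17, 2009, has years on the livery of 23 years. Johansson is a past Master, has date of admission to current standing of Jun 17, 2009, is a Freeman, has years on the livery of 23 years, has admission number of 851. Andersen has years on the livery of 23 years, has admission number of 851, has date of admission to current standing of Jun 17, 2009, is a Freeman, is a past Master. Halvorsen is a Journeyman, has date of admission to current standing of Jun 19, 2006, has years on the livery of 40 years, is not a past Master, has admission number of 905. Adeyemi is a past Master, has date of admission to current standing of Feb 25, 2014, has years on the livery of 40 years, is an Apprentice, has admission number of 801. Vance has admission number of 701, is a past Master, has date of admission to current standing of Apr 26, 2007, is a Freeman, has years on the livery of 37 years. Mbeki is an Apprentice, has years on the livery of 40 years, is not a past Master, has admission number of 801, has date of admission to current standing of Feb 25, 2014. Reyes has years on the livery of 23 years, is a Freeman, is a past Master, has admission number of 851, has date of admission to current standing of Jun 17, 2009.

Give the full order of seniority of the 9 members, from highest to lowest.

By standing in the guild: Brennan, Vance, Andersen, Castillo, Johansson and Reyes (Freeman); then Halvorsen (Journeyman); then Adeyemi and Mbeki (Apprentice).
Among Brennan, Vance, Andersen, Castillo, Johansson and Reyes, by date of admission to current standing (earlier first): Brennan (Mar 9, 1998) before Vance (Apr 26, 2007) before Andersen, Castillo, Johansson and Reyes (Jun 17, 2009).
Andersen, Castillo, Johansson and Reyes all have years on the livery 23 years, so the next rule applies.
Andersen, Castillo, Johansson and Reyes all have admission number 851, so the next rule applies.
Among Andersen, Castillo, Johansson and Reyes, alphabetically by surname: Andersen before Castillo before Johansson before Reyes.
Adeyemi and Mbeki both have date of admission to current standing Feb 25, 2014, so the next rule applies.
Adeyemi and Mbeki both have years on the livery 40 years, so the next rule applies.
Adeyemi and Mbeki both have admission number 801, so the next rule applies.
Among Adeyemi and Mbeki, alphabetically by surname: Adeyemi before Mbeki.
Full order: Brennan, Vance, Andersen, Castillo, Johansson, Reyes, Halvorsen, Adeyemi, Mbeki.

Brennan, Vance, Andersen, Castillo, Johansson, Reyes, Halvorsen, Adeyemi, Mbeki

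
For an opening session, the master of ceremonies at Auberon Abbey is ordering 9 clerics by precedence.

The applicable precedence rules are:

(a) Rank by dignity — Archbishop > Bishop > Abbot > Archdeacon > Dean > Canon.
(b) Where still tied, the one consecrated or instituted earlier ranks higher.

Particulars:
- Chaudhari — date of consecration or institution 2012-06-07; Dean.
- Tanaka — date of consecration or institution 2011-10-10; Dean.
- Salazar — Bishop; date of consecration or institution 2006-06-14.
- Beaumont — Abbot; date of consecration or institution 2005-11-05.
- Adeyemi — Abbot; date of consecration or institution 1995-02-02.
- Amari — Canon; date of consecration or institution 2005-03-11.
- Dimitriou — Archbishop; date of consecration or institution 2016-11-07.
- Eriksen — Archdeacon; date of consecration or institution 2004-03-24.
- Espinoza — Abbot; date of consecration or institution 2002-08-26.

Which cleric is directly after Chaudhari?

Amari

By dignity: Dimitriou (Archbishop); then Salazar (Bishop); then Adeyemi, Espinoza and Beaumont (Abbot); then Eriksen (Archdeacon); then Tanaka and Chaudhari (Dean); then Amari (Canon).
Among Adeyemi, Espinoza and Beaumont, by date of consecration or institution (earlier first): Adeyemi (1995-02-02) before Espinoza (2002-08-26) before Beaumont (2005-11-05).
Among Tanaka and Chaudhari, by date of consecration or institution (earlier first): Tanaka (2011-10-10) before Chaudhari (2012-06-07).
Order: Dimitriou, Salazar, Adeyemi, Espinoza, Beaumont, Eriksen, Tanaka, Chaudhari, Amari.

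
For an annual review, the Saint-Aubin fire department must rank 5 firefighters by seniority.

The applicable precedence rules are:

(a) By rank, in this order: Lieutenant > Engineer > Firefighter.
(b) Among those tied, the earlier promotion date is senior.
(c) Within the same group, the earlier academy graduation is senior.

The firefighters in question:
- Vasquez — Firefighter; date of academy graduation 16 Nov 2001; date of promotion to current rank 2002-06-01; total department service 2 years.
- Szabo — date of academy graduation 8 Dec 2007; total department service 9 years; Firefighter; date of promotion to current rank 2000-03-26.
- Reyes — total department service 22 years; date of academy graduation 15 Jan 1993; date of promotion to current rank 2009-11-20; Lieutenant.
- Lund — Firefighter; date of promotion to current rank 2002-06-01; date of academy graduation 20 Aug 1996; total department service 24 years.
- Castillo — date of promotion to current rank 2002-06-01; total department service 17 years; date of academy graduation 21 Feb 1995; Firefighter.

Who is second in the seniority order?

By rank: Reyes (Lieutenant); then Szabo, Castillo, Lund and Vasquez (Firefighter).
Among Szabo, Castillo, Lund and Vasquez, by date of promotion to current rank (earlier first): Szabo (2000-03-26) before Castillo, Lund and Vasquez (2002-06-01).
Among Castillo, Lund and Vasquez, by date of academy graduation (earlier first): Castillo (21 Feb 1995) before Lund (20 Aug 1996) before Vasquez (16 Nov 2001).
Order: Reyes, Szabo, Castillo, Lund, Vasquez.

Szabo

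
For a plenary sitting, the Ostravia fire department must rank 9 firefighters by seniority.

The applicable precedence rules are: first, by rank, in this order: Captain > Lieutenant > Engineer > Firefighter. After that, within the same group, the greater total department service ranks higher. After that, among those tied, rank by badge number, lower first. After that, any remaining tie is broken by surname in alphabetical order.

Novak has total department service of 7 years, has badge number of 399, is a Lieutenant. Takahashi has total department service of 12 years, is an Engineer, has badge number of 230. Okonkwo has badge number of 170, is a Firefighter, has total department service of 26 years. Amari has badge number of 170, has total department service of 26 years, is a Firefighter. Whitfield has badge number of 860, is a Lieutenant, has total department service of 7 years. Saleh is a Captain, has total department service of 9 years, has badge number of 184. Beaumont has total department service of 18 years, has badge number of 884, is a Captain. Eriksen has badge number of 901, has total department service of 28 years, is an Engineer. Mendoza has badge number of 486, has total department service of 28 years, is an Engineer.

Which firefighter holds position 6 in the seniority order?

Eriksen

By rank: Beaumont and Saleh (Captain); then Novak and Whitfield (Lieutenant); then Mendoza, Eriksen and Takahashi (Engineer); then Amari and Okonkwo (Firefighter).
Among Beaumont and Saleh, by total department service (higher first): Beaumont (18 years) before Saleh (9 years).
Novak and Whitfield both have total department service 7 years, so the next rule applies.
Among Novak and Whitfield, by badge number (lower first): Novak (399) before Whitfield (860).
Among Mendoza, Eriksen and Takahashi, by total department service (higher first): Mendoza and Eriksen (28 years) before Takahashi (12 years).
Among Mendoza and Eriksen, by badge number (lower first): Mendoza (486) before Eriksen (901).
Amari and Okonkwo both have total department service 26 years, so the next rule applies.
Amari and Okonkwo both have badge number 170, so the next rule applies.
Among Amari and Okonkwo, alphabetically by surname: Amari before Okonkwo.
Order: Beaumont, Saleh, Novak, Whitfield, Mendoza, Eriksen, Takahashi, Amari, Okonkwo.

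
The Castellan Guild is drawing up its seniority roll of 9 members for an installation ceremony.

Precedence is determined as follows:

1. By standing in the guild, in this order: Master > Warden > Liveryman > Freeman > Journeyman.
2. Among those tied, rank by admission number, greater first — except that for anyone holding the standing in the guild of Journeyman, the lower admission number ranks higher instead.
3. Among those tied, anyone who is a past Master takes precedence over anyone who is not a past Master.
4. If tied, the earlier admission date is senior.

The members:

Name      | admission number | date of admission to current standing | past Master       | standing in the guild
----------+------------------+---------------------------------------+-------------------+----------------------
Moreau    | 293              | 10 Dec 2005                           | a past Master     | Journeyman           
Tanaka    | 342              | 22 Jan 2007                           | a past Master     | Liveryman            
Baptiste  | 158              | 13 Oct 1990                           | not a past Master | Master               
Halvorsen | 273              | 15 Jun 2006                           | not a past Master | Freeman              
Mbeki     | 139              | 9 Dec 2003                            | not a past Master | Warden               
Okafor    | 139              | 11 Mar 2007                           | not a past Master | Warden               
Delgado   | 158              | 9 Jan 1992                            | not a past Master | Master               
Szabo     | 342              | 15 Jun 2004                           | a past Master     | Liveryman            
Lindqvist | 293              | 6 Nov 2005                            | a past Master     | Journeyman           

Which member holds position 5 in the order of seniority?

Szabo

By standing in the guild: Baptiste and Delgado (Master); then Mbeki and Okafor (Warden); then Szabo and Tanaka (Liveryman); then Halvorsen (Freeman); then Lindqvist and Moreau (Journeyman).
Baptiste and Delgado both have admission number 158, so the next rule applies.
Baptiste and Delgado are each not a past Master, so the next rule applies.
Among Baptiste and Delgado, by date of admission to current standing (earlier first): Baptiste (13 Oct 1990) before Delgado (9 Jan 1992).
Mbeki and Okafor both have admission number 139, so the next rule applies.
Mbeki and Okafor are each not a past Master, so the next rule applies.
Among Mbeki and Okafor, by date of admission to current standing (earlier first): Mbeki (9 Dec 2003) before Okafor (11 Mar 2007).
Szabo and Tanaka both have admission number 342, so the next rule applies.
Szabo and Tanaka are each a past Master, so the next rule applies.
Among Szabo and Tanaka, by date of admission to current standing (earlier first): Szabo (15 Jun 2004) before Tanaka (22 Jan 2007).
Lindqvist and Moreau both have admission number 293, so the next rule applies.
Lindqvist and Moreau are each a past Master, so the next rule applies.
Among Lindqvist and Moreau, by date of admission to current standing (earlier first): Lindqvist (6 Nov 2005) before Moreau (10 Dec 2005).
Order: Baptiste, Delgado, Mbeki, Okafor, Szabo, Tanaka, Halvorsen, Lindqvist, Moreau.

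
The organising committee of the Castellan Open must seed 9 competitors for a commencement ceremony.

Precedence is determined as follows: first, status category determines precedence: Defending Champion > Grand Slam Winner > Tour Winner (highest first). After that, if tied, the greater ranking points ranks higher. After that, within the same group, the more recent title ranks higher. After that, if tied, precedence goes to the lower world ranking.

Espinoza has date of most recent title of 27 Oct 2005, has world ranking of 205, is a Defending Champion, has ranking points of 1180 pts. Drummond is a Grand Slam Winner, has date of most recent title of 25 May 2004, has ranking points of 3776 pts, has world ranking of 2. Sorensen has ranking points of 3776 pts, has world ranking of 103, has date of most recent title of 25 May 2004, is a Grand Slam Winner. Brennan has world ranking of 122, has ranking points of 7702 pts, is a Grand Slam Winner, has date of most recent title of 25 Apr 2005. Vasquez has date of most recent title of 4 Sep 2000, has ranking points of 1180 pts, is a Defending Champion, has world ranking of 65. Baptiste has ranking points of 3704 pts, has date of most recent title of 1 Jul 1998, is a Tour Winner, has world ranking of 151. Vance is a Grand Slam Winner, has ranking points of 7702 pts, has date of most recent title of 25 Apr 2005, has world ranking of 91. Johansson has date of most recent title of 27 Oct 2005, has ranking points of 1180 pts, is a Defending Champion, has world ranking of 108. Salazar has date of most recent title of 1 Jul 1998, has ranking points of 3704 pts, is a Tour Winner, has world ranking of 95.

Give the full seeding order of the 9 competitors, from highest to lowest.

Johansson, Espinoza, Vasquez, Vance, Brennan, Drummond, Sorensen, Salazar, Baptiste

By status category: Johansson, Espinoza and Vasquez (Defending Champion); then Vance, Brennan, Drummond and Sorensen (Grand Slam Winner); then Salazar and Baptiste (Tour Winner).
Johansson, Espinoza and Vasquez all have ranking points 1180 pts, so the next rule applies.
Among Johansson, Espinoza and Vasquez, by date of most recent title (later first): Johansson and Espinoza (27 Oct 2005) before Vasquez (4 Sep 2000).
Among Johansson and Espinoza, by world ranking (lower first): Johansson (108) before Espinoza (205).
Among Vance, Brennan, Drummond and Sorensen, by ranking points (higher first): Vance and Brennan (7702 pts) before Drummond and Sorensen (3776 pts).
Vance and Brennan both have date of most recent title 25 Apr 2005, so the next rule applies.
Among Vance and Brennan, by world ranking (lower first): Vance (91) before Brennan (122).
Drummond and Sorensen both have date of most recent title 25 May 2004, so the next rule applies.
Among Drummond and Sorensen, by world ranking (lower first): Drummond (2) before Sorensen (103).
Salazar and Baptiste both have ranking points 3704 pts, so the next rule applies.
Salazar and Baptiste both have date of most recent title 1 Jul 1998, so the next rule applies.
Among Salazar and Baptiste, by world ranking (lower first): Salazar (95) before Baptiste (151).
Full order: Johansson, Espinoza, Vasquez, Vance, Brennan, Drummond, Sorensen, Salazar, Baptiste.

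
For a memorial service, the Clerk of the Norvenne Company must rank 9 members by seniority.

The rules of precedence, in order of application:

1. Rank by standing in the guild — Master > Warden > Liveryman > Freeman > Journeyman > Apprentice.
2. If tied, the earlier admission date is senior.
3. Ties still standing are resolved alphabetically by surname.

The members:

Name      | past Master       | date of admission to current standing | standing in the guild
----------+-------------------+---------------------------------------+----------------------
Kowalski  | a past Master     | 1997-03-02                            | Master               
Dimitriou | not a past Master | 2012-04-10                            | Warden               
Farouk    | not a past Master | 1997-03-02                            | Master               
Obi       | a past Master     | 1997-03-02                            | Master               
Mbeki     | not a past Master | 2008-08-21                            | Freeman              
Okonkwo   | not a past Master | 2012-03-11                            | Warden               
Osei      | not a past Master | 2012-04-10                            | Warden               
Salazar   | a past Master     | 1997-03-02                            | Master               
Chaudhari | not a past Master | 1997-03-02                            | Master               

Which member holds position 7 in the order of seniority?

Dimitriou

By standing in the guild: Chaudhari, Farouk, Kowalski, Obi and Salazar (Master); then Okonkwo, Dimitriou and Osei (Warden); then Mbeki (Freeman).
Chaudhari, Farouk, Kowalski, Obi and Salazar all have date of admission to current standing 1997-03-02, so the next rule applies.
Among Chaudhari, Farouk, Kowalski, Obi and Salazar, alphabetically by surname: Chaudhari before Farouk before Kowalski before Obi before Salazar.
Among Okonkwo, Dimitriou and Osei, by date of admission to current standing (earlier first): Okonkwo (2012-03-11) before Dimitriou and Osei (2012-04-10).
Among Dimitriou and Osei, alphabetically by surname: Dimitriou before Osei.
Order: Chaudhari, Farouk, Kowalski, Obi, Salazar, Okonkwo, Dimitriou, Osei, Mbeki.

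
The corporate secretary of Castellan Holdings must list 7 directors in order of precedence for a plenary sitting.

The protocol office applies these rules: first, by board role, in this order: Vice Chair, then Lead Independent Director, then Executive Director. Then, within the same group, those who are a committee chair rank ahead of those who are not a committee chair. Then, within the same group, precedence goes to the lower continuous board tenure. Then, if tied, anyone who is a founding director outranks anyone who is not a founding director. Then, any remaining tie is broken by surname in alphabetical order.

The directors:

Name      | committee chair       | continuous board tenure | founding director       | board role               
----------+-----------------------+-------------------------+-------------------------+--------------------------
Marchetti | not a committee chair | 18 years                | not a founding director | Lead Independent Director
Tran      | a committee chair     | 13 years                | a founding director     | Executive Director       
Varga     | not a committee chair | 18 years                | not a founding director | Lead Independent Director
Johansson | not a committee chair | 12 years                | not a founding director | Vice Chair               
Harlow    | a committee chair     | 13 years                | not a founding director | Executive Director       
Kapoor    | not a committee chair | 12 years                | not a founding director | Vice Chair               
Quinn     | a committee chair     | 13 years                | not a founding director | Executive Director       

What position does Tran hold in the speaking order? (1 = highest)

By board role: Johansson and Kapoor (Vice Chair); then Marchetti and Varga (Lead Independent Director); then Tran, Harlow and Quinn (Executive Director).
Johansson and Kapoor are each not a committee chair, so the next rule applies.
Johansson and Kapoor both have continuous board tenure 12 years, so the next rule applies.
Johansson and Kapoor are each not a founding director, so the next rule applies.
Among Johansson and Kapoor, alphabetically by surname: Johansson before Kapoor.
Marchetti and Varga are each not a committee chair, so the next rule applies.
Marchetti and Varga both have continuous board tenure 18 years, so the next rule applies.
Marchetti and Varga are each not a founding director, so the next rule applies.
Among Marchetti and Varga, alphabetically by surname: Marchetti before Varga.
Tran, Harlow and Quinn are each a committee chair, so the next rule applies.
Tran, Harlow and Quinn all have continuous board tenure 13 years, so the next rule applies.
Among Tran, Harlow and Quinn, a founding director before not a founding director: Tran (a founding director) before Harlow and Quinn (not a founding director).
Among Harlow and Quinn, alphabetically by surname: Harlow before Quinn.
Order: Johansson, Kapoor, Marchetti, Varga, Tran, Harlow, Quinn. So position 5.

5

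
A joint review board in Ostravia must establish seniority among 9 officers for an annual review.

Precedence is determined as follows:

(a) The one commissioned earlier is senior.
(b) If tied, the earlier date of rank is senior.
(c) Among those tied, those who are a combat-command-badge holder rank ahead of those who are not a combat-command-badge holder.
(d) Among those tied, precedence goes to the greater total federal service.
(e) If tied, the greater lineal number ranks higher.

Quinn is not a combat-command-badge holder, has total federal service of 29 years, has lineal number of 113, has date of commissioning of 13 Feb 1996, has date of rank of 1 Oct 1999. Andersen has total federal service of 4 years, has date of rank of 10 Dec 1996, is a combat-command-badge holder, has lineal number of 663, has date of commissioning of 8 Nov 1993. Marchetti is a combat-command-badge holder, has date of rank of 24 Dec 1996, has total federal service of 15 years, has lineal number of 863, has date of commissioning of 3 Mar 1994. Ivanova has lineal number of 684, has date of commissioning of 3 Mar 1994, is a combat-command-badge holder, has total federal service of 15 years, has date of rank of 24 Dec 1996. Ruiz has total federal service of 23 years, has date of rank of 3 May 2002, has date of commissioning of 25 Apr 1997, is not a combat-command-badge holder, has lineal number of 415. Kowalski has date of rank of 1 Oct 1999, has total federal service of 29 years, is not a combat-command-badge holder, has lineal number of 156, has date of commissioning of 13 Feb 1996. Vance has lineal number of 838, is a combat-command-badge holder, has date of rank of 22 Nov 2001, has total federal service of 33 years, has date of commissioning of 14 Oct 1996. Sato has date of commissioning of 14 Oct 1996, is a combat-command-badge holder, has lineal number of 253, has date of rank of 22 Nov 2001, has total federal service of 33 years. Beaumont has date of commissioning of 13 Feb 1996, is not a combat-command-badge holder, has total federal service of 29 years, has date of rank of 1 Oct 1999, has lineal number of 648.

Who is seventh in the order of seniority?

By date of commissioning (earlier first): Andersen (8 Nov 1993); then Marchetti and Ivanova (both 3 Mar 1994); then Beaumont, Kowalski and Quinn (each 13 Feb 1996); then Vance and Sato (both 14 Oct 1996); then Ruiz (25 Apr 1997).
Marchetti and Ivanova both have date of rank 24 Dec 1996, so the next rule applies.
Marchetti and Ivanova are each a combat-command-badge holder, so the next rule applies.
Marchetti and Ivanova both have total federal service 15 years, so the next rule applies.
Among Marchetti and Ivanova, by lineal number (higher first): Marchetti (863) before Ivanova (684).
Beaumont, Kowalski and Quinn all have date of rank 1 Oct 1999, so the next rule applies.
Beaumont, Kowalski and Quinn are each not a combat-command-badge holder, so the next rule applies.
Beaumont, Kowalski and Quinn all have total federal service 29 years, so the next rule applies.
Among Beaumont, Kowalski and Quinn, by lineal number (higher first): Beaumont (648) before Kowalski (156) before Quinn (113).
Vance and Sato both have date of rank 22 Nov 2001, so the next rule applies.
Vance and Sato are each a combat-command-badge holder, so the next rule applies.
Vance and Sato both have total federal service 33 years, so the next rule applies.
Among Vance and Sato, by lineal number (higher first): Vance (838) before Sato (253).
Order: Andersen, Marchetti, Ivanova, Beaumont, Kowalski, Quinn, Vance, Sato, Ruiz.

Vance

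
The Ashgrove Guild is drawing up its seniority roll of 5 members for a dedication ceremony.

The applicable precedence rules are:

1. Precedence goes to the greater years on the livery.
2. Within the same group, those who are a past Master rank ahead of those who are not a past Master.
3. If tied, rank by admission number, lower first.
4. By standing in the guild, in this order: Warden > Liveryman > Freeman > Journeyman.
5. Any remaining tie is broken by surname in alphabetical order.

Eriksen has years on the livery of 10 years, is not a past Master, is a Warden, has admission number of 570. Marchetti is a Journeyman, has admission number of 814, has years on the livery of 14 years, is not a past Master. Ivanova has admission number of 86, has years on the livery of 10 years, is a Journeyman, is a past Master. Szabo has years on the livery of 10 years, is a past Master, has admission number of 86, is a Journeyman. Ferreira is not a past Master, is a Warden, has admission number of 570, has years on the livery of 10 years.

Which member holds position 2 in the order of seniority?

Ivanova

By years on the livery (higher first): Marchetti (14 years); then Ivanova, Szabo, Eriksen and Ferreira (each 10 years).
Among Ivanova, Szabo, Eriksen and Ferreira, a past Master before not a past Master: Ivanova and Szabo (a past Master) before Eriksen and Ferreira (not a past Master).
Ivanova and Szabo both have admission number 86, so the next rule applies.
Ivanova and Szabo are each Journeyman, so the next rule applies.
Among Ivanova and Szabo, alphabetically by surname: Ivanova before Szabo.
Eriksen and Ferreira both have admission number 570, so the next rule applies.
Eriksen and Ferreira are each Warden, so the next rule applies.
Among Eriksen and Ferreira, alphabetically by surname: Eriksen before Ferreira.
Order: Marchetti, Ivanova, Szabo, Eriksen, Ferreira.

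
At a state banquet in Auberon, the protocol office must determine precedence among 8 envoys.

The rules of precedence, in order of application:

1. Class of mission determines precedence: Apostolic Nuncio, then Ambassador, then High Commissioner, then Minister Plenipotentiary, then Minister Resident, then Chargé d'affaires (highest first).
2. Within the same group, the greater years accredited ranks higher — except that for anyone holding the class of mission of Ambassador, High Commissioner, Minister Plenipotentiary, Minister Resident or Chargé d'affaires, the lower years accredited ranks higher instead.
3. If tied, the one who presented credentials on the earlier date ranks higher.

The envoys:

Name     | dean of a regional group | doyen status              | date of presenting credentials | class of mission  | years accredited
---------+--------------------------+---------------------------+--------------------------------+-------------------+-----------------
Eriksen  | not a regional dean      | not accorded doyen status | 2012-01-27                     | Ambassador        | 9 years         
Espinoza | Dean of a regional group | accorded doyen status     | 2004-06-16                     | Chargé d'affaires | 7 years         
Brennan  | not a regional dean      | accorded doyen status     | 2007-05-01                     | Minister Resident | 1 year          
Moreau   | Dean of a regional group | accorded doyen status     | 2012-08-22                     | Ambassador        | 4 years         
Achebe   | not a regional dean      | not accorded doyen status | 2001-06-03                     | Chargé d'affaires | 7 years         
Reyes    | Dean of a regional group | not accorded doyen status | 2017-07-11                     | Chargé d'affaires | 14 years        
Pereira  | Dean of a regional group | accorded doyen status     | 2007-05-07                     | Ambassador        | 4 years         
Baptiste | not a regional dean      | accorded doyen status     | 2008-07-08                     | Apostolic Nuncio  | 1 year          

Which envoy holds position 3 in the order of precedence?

By class of mission: Baptiste (Apostolic Nuncio); then Pereira, Moreau and Eriksen (Ambassador); then Brennan (Minister Resident); then Achebe, Espinoza and Reyes (Chargé d'affaires).
Among Pereira, Moreau and Eriksen, by years accredited (lower first) (reversed rule for this group): Pereira and Moreau (4 years) before Eriksen (9 years).
Among Pereira and Moreau, by date of presenting credentials (earlier first): Pereira (2007-05-07) before Moreau (2012-08-22).
Among Achebe, Espinoza and Reyes, by years accredited (lower first) (reversed rule for this group): Achebe and Espinoza (7 years) before Reyes (14 years).
Among Achebe and Espinoza, by date of presenting credentials (earlier first): Achebe (2001-06-03) before Espinoza (2004-06-16).
Order: Baptiste, Pereira, Moreau, Eriksen, Brennan, Achebe, Espinoza, Reyes.

Moreau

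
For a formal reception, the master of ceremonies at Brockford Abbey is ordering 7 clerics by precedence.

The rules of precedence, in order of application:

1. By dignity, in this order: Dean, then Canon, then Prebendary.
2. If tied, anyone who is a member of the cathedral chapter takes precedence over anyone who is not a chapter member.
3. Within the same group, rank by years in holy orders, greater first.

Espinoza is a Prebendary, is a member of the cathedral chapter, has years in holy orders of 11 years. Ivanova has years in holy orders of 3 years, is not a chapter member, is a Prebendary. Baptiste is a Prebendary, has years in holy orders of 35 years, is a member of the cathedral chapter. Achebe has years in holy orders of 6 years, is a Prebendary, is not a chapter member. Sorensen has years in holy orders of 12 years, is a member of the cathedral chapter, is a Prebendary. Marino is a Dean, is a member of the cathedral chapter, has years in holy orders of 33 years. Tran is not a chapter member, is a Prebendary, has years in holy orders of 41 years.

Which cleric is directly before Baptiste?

By dignity: Marino (Dean); then Baptiste, Sorensen, Espinoza, Tran, Achebe and Ivanova (Prebendary).
Among Baptiste, Sorensen, Espinoza, Tran, Achebe and Ivanova, a member of the cathedral chapter before not a chapter member: Baptiste, Sorensen and Espinoza (a member of the cathedral chapter) before Tran, Achebe and Ivanova (not a chapter member).
Among Baptiste, Sorensen and Espinoza, by years in holy orders (higher first): Baptiste (35 years) before Sorensen (12 years) before Espinoza (11 years).
Among Tran, Achebe and Ivanova, by years in holy orders (higher first): Tran (41 years) before Achebe (6 years) before Ivanova (3 years).
Order: Marino, Baptiste, Sorensen, Espinoza, Tran, Achebe, Ivanova.

Marino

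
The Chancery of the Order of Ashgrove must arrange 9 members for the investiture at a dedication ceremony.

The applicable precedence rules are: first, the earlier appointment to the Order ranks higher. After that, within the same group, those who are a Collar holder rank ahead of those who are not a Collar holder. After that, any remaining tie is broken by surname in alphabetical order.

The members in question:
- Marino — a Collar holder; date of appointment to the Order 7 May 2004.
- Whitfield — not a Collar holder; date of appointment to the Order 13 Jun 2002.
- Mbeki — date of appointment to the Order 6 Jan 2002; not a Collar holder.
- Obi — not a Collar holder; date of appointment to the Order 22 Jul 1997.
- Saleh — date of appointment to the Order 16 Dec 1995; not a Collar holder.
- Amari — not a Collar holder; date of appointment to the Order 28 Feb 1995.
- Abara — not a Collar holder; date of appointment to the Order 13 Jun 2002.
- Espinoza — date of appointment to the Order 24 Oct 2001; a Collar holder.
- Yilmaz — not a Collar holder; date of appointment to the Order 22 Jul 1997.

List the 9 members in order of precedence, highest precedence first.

Amari, Saleh, Obi, Yilmaz, Espinoza, Mbeki, Abara, Whitfield, Marino

By date of appointment to the Order (earlier first): Amari (28 Feb 1995); then Saleh (16 Dec 1995); then Obi and Yilmaz (both 22 Jul 1997); then Espinoza (24 Oct 2001); then Mbeki (6 Jan 2002); then Abara and Whitfield (both 13 Jun 2002); then Marino (7 May 2004).
Obi and Yilmaz are each not a Collar holder, so the next rule applies.
Among Obi and Yilmaz, alphabetically by surname: Obi before Yilmaz.
Abara and Whitfield are each not a Collar holder, so the next rule applies.
Among Abara and Whitfield, alphabetically by surname: Abara before Whitfield.
Full order: Amari, Saleh, Obi, Yilmaz, Espinoza, Mbeki, Abara, Whitfield, Marino.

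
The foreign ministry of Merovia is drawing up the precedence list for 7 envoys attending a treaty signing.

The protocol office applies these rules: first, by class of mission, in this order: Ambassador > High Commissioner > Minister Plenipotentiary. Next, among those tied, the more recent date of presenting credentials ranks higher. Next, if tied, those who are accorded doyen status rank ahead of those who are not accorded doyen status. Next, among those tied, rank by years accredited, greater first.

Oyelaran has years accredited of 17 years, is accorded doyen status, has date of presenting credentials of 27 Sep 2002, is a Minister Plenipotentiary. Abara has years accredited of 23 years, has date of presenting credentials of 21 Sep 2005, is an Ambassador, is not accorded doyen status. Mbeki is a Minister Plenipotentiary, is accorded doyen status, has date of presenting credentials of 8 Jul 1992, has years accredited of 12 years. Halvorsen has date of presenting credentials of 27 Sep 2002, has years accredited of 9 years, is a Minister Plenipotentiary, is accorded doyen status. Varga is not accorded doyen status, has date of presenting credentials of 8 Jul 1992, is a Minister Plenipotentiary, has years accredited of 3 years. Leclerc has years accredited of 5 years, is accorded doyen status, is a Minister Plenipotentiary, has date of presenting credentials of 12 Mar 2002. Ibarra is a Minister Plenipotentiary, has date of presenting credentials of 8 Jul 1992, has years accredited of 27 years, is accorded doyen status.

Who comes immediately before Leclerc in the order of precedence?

By class of mission: Abara (Ambassador); then Oyelaran, Halvorsen, Leclerc, Ibarra, Mbeki and Varga (Minister Plenipotentiary).
Among Oyelaran, Halvorsen, Leclerc, Ibarra, Mbeki and Varga, by date of presenting credentials (later first): Oyelaran and Halvorsen (27 Sep 2002) before Leclerc (12 Mar 2002) before Ibarra, Mbeki and Varga (8 Jul 1992).
Oyelaran and Halvorsen are each accorded doyen status, so the next rule applies.
Among Oyelaran and Halvorsen, by years accredited (higher first): Oyelaran (17 years) before Halvorsen (9 years).
Among Ibarra, Mbeki and Varga, accorded doyen status before not accorded doyen status: Ibarra and Mbeki (accorded doyen status) before Varga (not accorded doyen status).
Among Ibarra and Mbeki, by years accredited (higher first): Ibarra (27 years) before Mbeki (12 years).
Order: Abara, Oyelaran, Halvorsen, Leclerc, Ibarra, Mbeki, Varga.

Halvorsen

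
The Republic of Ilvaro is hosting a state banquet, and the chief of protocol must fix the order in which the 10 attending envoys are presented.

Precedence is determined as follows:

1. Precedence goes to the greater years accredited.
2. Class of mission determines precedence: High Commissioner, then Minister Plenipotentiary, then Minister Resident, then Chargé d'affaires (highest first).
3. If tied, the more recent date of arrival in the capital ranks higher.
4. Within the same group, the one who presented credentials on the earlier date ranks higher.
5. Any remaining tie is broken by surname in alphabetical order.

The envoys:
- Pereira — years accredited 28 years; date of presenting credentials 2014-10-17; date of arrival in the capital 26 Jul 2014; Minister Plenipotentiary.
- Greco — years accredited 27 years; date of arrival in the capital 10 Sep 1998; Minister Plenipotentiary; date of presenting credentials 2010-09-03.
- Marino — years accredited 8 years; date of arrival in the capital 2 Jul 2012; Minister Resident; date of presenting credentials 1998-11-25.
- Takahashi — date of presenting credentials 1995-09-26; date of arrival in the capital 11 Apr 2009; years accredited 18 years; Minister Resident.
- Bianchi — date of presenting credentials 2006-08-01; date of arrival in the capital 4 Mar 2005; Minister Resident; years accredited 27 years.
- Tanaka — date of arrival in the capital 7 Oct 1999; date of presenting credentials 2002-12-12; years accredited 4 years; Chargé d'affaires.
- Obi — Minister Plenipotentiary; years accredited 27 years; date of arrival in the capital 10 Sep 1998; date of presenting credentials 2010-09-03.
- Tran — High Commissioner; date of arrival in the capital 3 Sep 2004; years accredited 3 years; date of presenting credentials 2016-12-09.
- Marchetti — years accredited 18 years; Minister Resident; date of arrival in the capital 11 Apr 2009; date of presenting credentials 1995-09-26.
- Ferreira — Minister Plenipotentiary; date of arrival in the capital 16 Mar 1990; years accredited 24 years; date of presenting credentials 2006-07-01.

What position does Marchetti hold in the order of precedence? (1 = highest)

6

By years accredited (higher first): Pereira (28 years); then Greco, Obi and Bianchi (each 27 years); then Ferreira (24 years); then Marchetti and Takahashi (both 18 years); then Marino (8 years); then Tanaka (4 years); then Tran (3 years).
Among Greco, Obi and Bianchi, by class of mission: Greco and Obi (Minister Plenipotentiary) before Bianchi (Minister Resident).
Greco and Obi both have date of arrival in the capital 10 Sep 1998, so the next rule applies.
Greco and Obi both have date of presenting credentials 2010-09-03, so the next rule applies.
Among Greco and Obi, alphabetically by surname: Greco before Obi.
Marchetti and Takahashi are each Minister Resident, so the next rule applies.
Marchetti and Takahashi both have date of arrival in the capital 11 Apr 2009, so the next rule applies.
Marchetti and Takahashi both have date of presenting credentials 1995-09-26, so the next rule applies.
Among Marchetti and Takahashi, alphabetically by surname: Marchetti before Takahashi.
Order: Pereira, Greco, Obi, Bianchi, Ferreira, Marchetti, Takahashi, Marino, Tanaka, Tran. So position 6.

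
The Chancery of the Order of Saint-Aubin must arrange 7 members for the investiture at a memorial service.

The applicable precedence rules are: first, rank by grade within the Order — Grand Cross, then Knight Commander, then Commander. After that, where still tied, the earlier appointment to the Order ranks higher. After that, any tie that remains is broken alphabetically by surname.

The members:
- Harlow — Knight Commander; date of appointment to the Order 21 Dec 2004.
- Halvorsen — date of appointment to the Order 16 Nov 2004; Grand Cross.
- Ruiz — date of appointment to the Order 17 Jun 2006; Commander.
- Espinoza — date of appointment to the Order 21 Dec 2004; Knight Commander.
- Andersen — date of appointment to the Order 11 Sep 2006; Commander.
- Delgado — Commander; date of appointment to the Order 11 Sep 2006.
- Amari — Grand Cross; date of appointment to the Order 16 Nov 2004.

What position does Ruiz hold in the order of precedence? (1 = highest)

By grade within the Order: Amari and Halvorsen (Grand Cross); then Espinoza and Harlow (Knight Commander); then Ruiz, Andersen and Delgado (Commander).
Amari and Halvorsen both have date of appointment to the Order 16 Nov 2004, so the next rule applies.
Among Amari and Halvorsen, alphabetically by surname: Amari before Halvorsen.
Espinoza and Harlow both have date of appointment to the Order 21 Dec 2004, so the next rule applies.
Among Espinoza and Harlow, alphabetically by surname: Espinoza before Harlow.
Among Ruiz, Andersen and Delgado, by date of appointment to the Order (earlier first): Ruiz (17 Jun 2006) before Andersen and Delgado (11 Sep 2006).
Among Andersen and Delgado, alphabetically by surname: Andersen before Delgado.
Order: Amari, Halvorsen, Espinoza, Harlow, Ruiz, Andersen, Delgado. So position 5.

5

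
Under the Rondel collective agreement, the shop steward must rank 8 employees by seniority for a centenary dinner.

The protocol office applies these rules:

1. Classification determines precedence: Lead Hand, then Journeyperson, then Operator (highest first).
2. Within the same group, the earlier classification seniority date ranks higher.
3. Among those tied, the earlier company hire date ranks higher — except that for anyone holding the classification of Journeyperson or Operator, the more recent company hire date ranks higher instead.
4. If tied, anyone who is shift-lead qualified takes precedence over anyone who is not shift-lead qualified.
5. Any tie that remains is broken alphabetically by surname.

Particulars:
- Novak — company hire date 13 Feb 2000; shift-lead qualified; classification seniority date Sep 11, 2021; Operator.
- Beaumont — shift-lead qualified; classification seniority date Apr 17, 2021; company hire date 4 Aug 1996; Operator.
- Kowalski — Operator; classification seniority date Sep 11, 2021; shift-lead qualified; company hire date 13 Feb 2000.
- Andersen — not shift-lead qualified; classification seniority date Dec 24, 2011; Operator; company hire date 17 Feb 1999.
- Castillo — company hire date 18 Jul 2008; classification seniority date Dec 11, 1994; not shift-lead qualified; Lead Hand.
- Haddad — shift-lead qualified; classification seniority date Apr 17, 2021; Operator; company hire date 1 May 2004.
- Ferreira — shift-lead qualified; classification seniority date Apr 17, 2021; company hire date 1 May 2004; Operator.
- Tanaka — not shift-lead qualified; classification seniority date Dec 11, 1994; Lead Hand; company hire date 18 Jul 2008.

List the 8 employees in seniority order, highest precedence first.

By classification: Castillo and Tanaka (Lead Hand); then Andersen, Ferreira, Haddad, Beaumont, Kowalski and Novak (Operator).
Castillo and Tanaka both have classification seniority date Dec 11, 1994, so the next rule applies.
Castillo and Tanaka both have company hire date 18 Jul 2008, so the next rule applies.
Castillo and Tanaka are each not shift-lead qualified, so the next rule applies.
Among Castillo and Tanaka, alphabetically by surname: Castillo before Tanaka.
Among Andersen, Ferreira, Haddad, Beaumont, Kowalski and Novak, by classification seniority date (earlier first): Andersen (Dec 24, 2011) before Ferreira, Haddad and Beaumont (Apr 17, 2021) before Kowalski and Novak (Sep 11, 2021).
Among Ferreira, Haddad and Beaumont, by company hire date (later first) (reversed rule for this group): Ferreira and Haddad (1 May 2004) before Beaumont (4 Aug 1996).
Ferreira and Haddad are each shift-lead qualified, so the next rule applies.
Among Ferreira and Haddad, alphabetically by surname: Ferreira before Haddad.
Kowalski and Novak both have company hire date 13 Feb 2000, so the next rule applies.
Kowalski and Novak are each shift-lead qualified, so the next rule applies.
Among Kowalski and Novak, alphabetically by surname: Kowalski before Novak.
Full order: Castillo, Tanaka, Andersen, Ferreira, Haddad, Beaumont, Kowalski, Novak.

Castillo, Tanaka, Andersen, Ferreira, Haddad, Beaumont, Kowalski, Novak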